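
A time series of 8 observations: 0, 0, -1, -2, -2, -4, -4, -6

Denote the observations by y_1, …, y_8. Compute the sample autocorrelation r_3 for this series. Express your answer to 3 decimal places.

Mean ȳ = (0 + 0 − 1 − 2 − 2 − 4 − 4 − 6)/8 = -2.3750
Numerator Σ_{t=1}^{5}(y_t−ȳ)(y_{t+3}−ȳ) = -2.4219
Denominator Σ(y_t−ȳ)² = 31.8750
r_3 = -2.4219 / 31.8750 = -0.076

-0.076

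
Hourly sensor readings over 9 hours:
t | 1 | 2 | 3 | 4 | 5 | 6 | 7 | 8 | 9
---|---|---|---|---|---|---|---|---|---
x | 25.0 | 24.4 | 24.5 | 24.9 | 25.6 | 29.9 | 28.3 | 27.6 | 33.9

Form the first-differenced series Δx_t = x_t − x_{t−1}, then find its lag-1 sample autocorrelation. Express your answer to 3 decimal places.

-0.223

First differences Δx: -0.6, 0.1, 0.4, 0.7, 4.3, -1.6, -0.7, 6.3
Mean of differences = 1.1125
Numerator Σ(Δx_t−Δx̄)(Δx_{t+1}−Δx̄) = -11.6977
Denominator Σ(Δx_t−Δx̄)² = 52.3488
r_1(Δx) = -11.6977 / 52.3488 = -0.223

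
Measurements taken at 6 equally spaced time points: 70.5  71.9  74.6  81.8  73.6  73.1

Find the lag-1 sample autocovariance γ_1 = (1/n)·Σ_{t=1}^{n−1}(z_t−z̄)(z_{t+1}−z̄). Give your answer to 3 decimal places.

Mean z̄ = (70.5 + 71.9 + 74.6 + 81.8 + 73.6 + 73.1)/6 = 74.2500
Σ_{t=1}^{5}(z_t−z̄)(z_{t+1}−z̄) = 6.4725
γ_1 = 6.4725 / 6 = 1.079

1.079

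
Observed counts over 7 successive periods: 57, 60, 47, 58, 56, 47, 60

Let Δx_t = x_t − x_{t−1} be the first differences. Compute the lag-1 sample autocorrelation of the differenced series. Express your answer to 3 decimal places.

-0.538

First differences Δx: 3, -13, 11, -2, -9, 13
Mean of differences = 0.5000
Numerator Σ(Δx_t−Δx̄)(Δx_{t+1}−Δx̄) = -296.7500
Denominator Σ(Δx_t−Δx̄)² = 551.5000
r_1(Δx) = -296.7500 / 551.5000 = -0.538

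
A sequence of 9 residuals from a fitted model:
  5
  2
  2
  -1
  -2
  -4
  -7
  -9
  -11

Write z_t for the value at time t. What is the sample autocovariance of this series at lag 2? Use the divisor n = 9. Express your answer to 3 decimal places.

9.582

Mean z̄ = (5 + 2 + 2 − 1 − 2 − 4 − 7 − 9 − 11)/9 = -2.7778
Σ_{t=1}^{7}(z_t−z̄)(z_{t+2}−z̄) = 86.2346
γ_2 = 86.2346 / 9 = 9.582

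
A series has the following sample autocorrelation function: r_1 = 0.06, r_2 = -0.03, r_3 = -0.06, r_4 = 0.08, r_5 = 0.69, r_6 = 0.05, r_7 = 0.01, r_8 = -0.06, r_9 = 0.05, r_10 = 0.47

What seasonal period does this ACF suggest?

5

The largest autocorrelation is r_5 = 0.69, with a weaker echo at lag 10 (0.47); the remaining lags stay at or below 0.08.
The dominant spike at lag 5 indicates a seasonal period of 5.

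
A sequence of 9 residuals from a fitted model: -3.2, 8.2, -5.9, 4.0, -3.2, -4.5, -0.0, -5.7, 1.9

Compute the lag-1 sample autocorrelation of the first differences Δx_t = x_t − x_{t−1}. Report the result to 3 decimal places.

First differences Δx: 11.4, -14.1, 9.9, -7.2, -1.3, 4.5, -5.7, 7.6
Mean of differences = 0.6375
Numerator Σ(Δx_t−Δx̄)(Δx_{t+1}−Δx̄) = -428.6152
Denominator Σ(Δx_t−Δx̄)² = 587.5588
r_1(Δx) = -428.6152 / 587.5588 = -0.729

-0.729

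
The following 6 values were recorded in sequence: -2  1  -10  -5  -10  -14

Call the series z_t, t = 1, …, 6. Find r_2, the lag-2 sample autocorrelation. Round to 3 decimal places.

Mean z̄ = (-2 + 1 − 10 − 5 − 10 − 14)/6 = -6.6667
Deviations from mean: 4.6667, 7.6667, -3.3333, 1.6667, -3.3333, -7.3333
Σ(z_t−z̄)(z_{t+2}−z̄) = (-15.5556) + (12.7778) + (11.1111) + (-12.2222) = -3.8889
Denominator Σ(z_t−z̄)² = 159.3333
r_2 = -3.8889 / 159.3333 = -0.024

-0.024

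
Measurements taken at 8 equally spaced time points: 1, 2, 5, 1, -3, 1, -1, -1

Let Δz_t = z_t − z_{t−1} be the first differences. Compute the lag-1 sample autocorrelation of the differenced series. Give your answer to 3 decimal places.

-0.292

First differences Δz: 1, 3, -4, -4, 4, -2, 0
Mean of differences = -0.2857
Numerator Σ(Δz_t−Δz̄)(Δz_{t+1}−Δz̄) = -17.9388
Denominator Σ(Δz_t−Δz̄)² = 61.4286
r_1(Δz) = -17.9388 / 61.4286 = -0.292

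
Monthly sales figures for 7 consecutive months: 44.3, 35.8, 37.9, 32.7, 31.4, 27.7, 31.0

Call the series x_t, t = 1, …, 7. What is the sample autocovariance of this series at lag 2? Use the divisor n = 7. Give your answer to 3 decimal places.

Mean x̄ = (44.3 + 35.8 + 37.9 + 32.7 + 31.4 + 27.7 + 31.0)/7 = 34.4000
Σ_{t=1}^{5}(x_t−x̄)(x_{t+2}−x̄) = 43.3600
γ_2 = 43.3600 / 7 = 6.194

6.194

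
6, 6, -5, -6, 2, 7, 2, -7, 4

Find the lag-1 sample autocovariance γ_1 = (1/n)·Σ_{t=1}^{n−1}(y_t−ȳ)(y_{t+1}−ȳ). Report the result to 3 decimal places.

Mean ȳ = (6 + 6 − 5 − 6 + 2 + 7 + 2 − 7 + 4)/9 = 1.0000
Σ_{t=1}^{8}(y_t−ȳ)(y_{t+1}−ȳ) = 10.0000
γ_1 = 10.0000 / 9 = 1.111

1.111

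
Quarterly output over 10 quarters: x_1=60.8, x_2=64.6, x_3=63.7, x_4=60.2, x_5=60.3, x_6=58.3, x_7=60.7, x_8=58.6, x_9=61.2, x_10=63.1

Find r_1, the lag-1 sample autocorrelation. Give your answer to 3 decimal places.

Mean x̄ = (60.8 + 64.6 + 63.7 + 60.2 + 60.3 + 58.3 + 60.7 + 58.6 + 61.2 + 63.1)/10 = 61.1500
Numerator Σ_{t=1}^{9}(x_t−x̄)(x_{t+1}−x̄) = 10.7975
Denominator Σ(x_t−x̄)² = 38.7850
r_1 = 10.7975 / 38.7850 = 0.278

0.278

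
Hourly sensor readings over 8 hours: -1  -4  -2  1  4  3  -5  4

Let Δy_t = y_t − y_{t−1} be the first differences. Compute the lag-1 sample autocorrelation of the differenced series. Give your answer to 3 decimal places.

-0.333

First differences Δy: -3, 2, 3, 3, -1, -8, 9
Mean of differences = 0.7143
Numerator Σ(Δy_t−Δȳ)(Δy_{t+1}−Δȳ) = -57.7959
Denominator Σ(Δy_t−Δȳ)² = 173.4286
r_1(Δy) = -57.7959 / 173.4286 = -0.333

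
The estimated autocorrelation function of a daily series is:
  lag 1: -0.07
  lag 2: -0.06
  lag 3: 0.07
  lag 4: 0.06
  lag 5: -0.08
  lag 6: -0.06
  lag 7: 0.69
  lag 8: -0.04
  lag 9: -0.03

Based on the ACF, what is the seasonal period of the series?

7

The largest autocorrelation is r_7 = 0.69; the remaining lags stay at or below 0.07.
The dominant spike at lag 7 indicates a seasonal period of 7.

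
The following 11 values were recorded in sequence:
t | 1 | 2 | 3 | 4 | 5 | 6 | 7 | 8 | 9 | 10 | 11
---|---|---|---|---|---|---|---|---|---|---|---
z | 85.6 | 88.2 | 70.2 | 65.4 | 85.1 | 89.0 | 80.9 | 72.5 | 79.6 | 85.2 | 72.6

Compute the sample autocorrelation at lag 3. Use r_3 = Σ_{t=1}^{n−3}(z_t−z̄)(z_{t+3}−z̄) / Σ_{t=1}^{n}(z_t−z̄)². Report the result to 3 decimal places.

-0.196

Mean z̄ = (85.6 + 88.2 + 70.2 + 65.4 + 85.1 + 89.0 + 80.9 + 72.5 + 79.6 + 85.2 + 72.6)/11 = 79.4818
Numerator Σ_{t=1}^{8}(z_t−z̄)(z_{t+3}−z̄) = -127.4346
Denominator Σ(z_t−z̄)² = 650.8764
r_3 = -127.4346 / 650.8764 = -0.196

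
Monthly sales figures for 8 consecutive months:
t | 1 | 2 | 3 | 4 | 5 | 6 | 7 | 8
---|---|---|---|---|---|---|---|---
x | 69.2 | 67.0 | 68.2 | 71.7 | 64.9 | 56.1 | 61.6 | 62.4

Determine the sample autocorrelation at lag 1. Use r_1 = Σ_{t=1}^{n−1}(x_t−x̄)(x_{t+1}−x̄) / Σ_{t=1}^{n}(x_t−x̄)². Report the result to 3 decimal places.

Mean x̄ = (69.2 + 67.0 + 68.2 + 71.7 + 64.9 + 56.1 + 61.6 + 62.4)/8 = 65.1375
Σ(x_t−x̄)(x_{t+1}−x̄) = (7.5664) + (5.7039) + (20.0977) + (-1.5586) + (2.1464) + (31.9702) + (9.6839) = 75.6098
Denominator Σ(x_t−x̄)² = 174.1588
r_1 = 75.6098 / 174.1588 = 0.434

0.434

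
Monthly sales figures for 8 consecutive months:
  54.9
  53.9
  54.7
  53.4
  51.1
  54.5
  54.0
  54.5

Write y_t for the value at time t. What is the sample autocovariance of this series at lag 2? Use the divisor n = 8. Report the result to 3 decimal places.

Mean ȳ = (54.9 + 53.9 + 54.7 + 53.4 + 51.1 + 54.5 + 54.0 + 54.5)/8 = 53.8750
Σ_{t=1}^{6}(y_t−ȳ)(y_{t+2}−ȳ) = -1.7088
γ_2 = -1.7088 / 8 = -0.214

-0.214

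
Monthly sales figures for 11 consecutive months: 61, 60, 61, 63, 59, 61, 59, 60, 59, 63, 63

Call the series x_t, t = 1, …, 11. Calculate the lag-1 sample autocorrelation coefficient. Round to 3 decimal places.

-0.030

Mean x̄ = (61 + 60 + 61 + 63 + 59 + 61 + 59 + 60 + 59 + 63 + 63)/11 = 60.8182
Numerator Σ_{t=1}^{10}(x_t−x̄)(x_{t+1}−x̄) = -0.7603
Denominator Σ(x_t−x̄)² = 25.6364
r_1 = -0.7603 / 25.6364 = -0.030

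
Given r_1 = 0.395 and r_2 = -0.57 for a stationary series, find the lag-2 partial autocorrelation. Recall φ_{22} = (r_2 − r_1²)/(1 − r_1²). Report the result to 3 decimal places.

-0.860

φ_{22} = (r_2 − r_1²) / (1 − r_1²)
r_1² = (0.395)² = 0.156025
Numerator = -0.57 − 0.1560 = -0.7260; denominator = 1 − 0.1560 = 0.8440
φ_{22} = -0.7260 / 0.8440 = -0.860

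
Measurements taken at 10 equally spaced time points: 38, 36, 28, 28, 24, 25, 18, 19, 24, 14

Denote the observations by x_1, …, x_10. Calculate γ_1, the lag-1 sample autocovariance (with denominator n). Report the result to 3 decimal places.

Mean x̄ = (38 + 36 + 28 + 28 + 24 + 25 + 18 + 19 + 24 + 14)/10 = 25.4000
Σ_{t=1}^{9}(x_t−x̄)(x_{t+1}−x̄) = 240.0400
γ_1 = 240.0400 / 10 = 24.004

24.004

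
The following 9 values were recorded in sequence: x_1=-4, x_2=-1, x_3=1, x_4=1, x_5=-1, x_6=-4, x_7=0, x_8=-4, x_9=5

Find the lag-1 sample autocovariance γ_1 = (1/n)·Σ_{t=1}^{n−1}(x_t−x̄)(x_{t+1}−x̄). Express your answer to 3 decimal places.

Mean x̄ = (-4 − 1 + 1 + 1 − 1 − 4 + 0 − 4 + 5)/9 = -0.7778
Σ_{t=1}^{8}(x_t−x̄)(x_{t+1}−x̄) = -19.8272
γ_1 = -19.8272 / 9 = -2.203

-2.203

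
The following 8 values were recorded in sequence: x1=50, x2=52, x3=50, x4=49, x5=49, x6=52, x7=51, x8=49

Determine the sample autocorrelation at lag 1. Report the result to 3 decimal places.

-0.071

Mean x̄ = (50 + 52 + 50 + 49 + 49 + 52 + 51 + 49)/8 = 50.2500
Deviations from mean: -0.2500, 1.7500, -0.2500, -1.2500, -1.2500, 1.7500, 0.7500, -1.2500
Numerator Σ_{t=1}^{7}(x_t−x̄)(x_{t+1}−x̄) = -0.8125
Denominator Σ(x_t−x̄)² = 11.5000
r_1 = -0.8125 / 11.5000 = -0.071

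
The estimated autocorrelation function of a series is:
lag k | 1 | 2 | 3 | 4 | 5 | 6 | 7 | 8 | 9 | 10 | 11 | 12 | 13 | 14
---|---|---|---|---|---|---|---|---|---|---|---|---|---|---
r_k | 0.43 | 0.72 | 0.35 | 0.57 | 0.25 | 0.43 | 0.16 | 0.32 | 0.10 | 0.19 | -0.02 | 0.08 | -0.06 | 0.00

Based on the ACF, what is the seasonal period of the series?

The largest autocorrelation is r_2 = 0.72, with a weaker echo at lag 4 (0.57); the remaining lags stay at or below 0.43.
The dominant spike at lag 2 indicates a seasonal period of 2.

2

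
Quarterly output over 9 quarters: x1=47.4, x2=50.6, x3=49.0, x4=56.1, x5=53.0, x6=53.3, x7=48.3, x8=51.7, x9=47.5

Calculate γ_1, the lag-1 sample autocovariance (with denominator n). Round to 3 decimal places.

-0.289

Mean x̄ = (47.4 + 50.6 + 49.0 + 56.1 + 53.0 + 53.3 + 48.3 + 51.7 + 47.5)/9 = 50.7667
Σ_{t=1}^{8}(x_t−x̄)(x_{t+1}−x̄) = -2.5978
γ_1 = -2.5978 / 9 = -0.289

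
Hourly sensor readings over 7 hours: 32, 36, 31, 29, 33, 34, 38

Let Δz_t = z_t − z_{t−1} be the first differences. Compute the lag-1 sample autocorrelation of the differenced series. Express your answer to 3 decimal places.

-0.125

First differences Δz: 4, -5, -2, 4, 1, 4
Mean of differences = 1.0000
Numerator Σ(Δz_t−Δz̄)(Δz_{t+1}−Δz̄) = -9.0000
Denominator Σ(Δz_t−Δz̄)² = 72.0000
r_1(Δz) = -9.0000 / 72.0000 = -0.125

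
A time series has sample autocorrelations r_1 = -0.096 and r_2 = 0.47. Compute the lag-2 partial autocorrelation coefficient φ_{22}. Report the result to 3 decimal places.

φ_{22} = (r_2 − r_1²) / (1 − r_1²)
r_1² = (-0.096)² = 0.009216
Numerator = 0.47 − 0.0092 = 0.4608; denominator = 1 − 0.0092 = 0.9908
φ_{22} = 0.4608 / 0.9908 = 0.465

0.465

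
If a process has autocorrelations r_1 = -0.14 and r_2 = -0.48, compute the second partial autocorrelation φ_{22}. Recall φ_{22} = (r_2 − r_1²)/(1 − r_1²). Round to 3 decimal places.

φ_{22} = (r_2 − r_1²) / (1 − r_1²)
r_1² = (-0.14)² = 0.0196
Numerator = -0.48 − 0.0196 = -0.4996; denominator = 1 − 0.0196 = 0.9804
φ_{22} = -0.4996 / 0.9804 = -0.510

-0.510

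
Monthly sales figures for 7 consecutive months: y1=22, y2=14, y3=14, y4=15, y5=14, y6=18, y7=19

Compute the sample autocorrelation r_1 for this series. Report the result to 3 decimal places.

Mean ȳ = (22 + 14 + 14 + 15 + 14 + 18 + 19)/7 = 16.5714
Deviations from mean: 5.4286, -2.5714, -2.5714, -1.5714, -2.5714, 1.4286, 2.4286
Numerator Σ_{t=1}^{6}(y_t−ȳ)(y_{t+1}−ȳ) = 0.5306
Denominator Σ(y_t−ȳ)² = 59.7143
r_1 = 0.5306 / 59.7143 = 0.009

0.009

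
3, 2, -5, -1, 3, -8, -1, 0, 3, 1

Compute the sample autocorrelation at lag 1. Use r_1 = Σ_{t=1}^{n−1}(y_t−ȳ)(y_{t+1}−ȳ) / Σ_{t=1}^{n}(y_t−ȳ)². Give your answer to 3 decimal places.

-0.141

Mean ȳ = (3 + 2 − 5 − 1 + 3 − 8 − 1 + 0 + 3 + 1)/10 = -0.3000
Numerator Σ_{t=1}^{9}(y_t−ȳ)(y_{t+1}−ȳ) = -17.1900
Denominator Σ(y_t−ȳ)² = 122.1000
r_1 = -17.1900 / 122.1000 = -0.141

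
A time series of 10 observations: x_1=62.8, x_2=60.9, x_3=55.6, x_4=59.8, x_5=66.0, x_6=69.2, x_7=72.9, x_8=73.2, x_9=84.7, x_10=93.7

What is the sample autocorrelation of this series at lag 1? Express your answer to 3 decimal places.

0.626

Mean x̄ = (62.8 + 60.9 + 55.6 + 59.8 + 66.0 + 69.2 + 72.9 + 73.2 + 84.7 + 93.7)/10 = 69.8800
Numerator Σ_{t=1}^{9}(x_t−x̄)(x_{t+1}−x̄) = 787.6916
Denominator Σ(x_t−x̄)² = 1258.9760
r_1 = 787.6916 / 1258.9760 = 0.626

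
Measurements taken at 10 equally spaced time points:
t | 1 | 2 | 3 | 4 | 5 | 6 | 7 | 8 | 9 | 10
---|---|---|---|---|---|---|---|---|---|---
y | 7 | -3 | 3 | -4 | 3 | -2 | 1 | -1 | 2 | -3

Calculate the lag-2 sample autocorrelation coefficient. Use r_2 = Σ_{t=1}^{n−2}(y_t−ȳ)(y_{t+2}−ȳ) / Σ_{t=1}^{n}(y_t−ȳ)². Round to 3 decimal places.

Mean ȳ = (7 − 3 + 3 − 4 + 3 − 2 + 1 − 1 + 2 − 3)/10 = 0.3000
Numerator Σ_{t=1}^{8}(y_t−ȳ)(y_{t+2}−ȳ) = 59.8200
Denominator Σ(y_t−ȳ)² = 110.1000
r_2 = 59.8200 / 110.1000 = 0.543

0.543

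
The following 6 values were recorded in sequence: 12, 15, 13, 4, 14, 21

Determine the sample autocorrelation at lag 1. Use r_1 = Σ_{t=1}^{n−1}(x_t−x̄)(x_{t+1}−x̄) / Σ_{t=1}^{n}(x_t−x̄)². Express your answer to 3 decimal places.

-0.013

Mean x̄ = (12 + 15 + 13 + 4 + 14 + 21)/6 = 13.1667
Deviations from mean: -1.1667, 1.8333, -0.1667, -9.1667, 0.8333, 7.8333
Σ(x_t−x̄)(x_{t+1}−x̄) = (-2.1389) + (-0.3056) + (1.5278) + (-7.6389) + (6.5278) = -2.0278
Denominator Σ(x_t−x̄)² = 150.8333
r_1 = -2.0278 / 150.8333 = -0.013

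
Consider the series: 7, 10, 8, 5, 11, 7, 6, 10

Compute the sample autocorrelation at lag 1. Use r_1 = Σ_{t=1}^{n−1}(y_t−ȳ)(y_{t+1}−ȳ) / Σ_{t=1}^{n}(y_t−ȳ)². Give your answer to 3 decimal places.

-0.500

Mean ȳ = (7 + 10 + 8 + 5 + 11 + 7 + 6 + 10)/8 = 8.0000
Deviations from mean: -1.0000, 2.0000, 0.0000, -3.0000, 3.0000, -1.0000, -2.0000, 2.0000
Numerator Σ_{t=1}^{7}(y_t−ȳ)(y_{t+1}−ȳ) = -16.0000
Denominator Σ(y_t−ȳ)² = 32.0000
r_1 = -16.0000 / 32.0000 = -0.500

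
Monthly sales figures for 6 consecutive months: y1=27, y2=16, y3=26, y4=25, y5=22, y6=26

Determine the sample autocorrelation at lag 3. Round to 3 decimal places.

Mean ȳ = (27 + 16 + 26 + 25 + 22 + 26)/6 = 23.6667
Deviations from mean: 3.3333, -7.6667, 2.3333, 1.3333, -1.6667, 2.3333
Σ(y_t−ȳ)(y_{t+3}−ȳ) = (4.4444) + (12.7778) + (5.4444) = 22.6667
Denominator Σ(y_t−ȳ)² = 85.3333
r_3 = 22.6667 / 85.3333 = 0.266

0.266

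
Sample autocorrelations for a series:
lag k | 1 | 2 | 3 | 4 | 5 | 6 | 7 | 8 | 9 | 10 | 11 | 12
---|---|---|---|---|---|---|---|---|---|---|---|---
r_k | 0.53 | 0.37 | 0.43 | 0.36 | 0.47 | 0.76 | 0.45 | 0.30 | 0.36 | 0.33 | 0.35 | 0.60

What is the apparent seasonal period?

6

The largest autocorrelation is r_6 = 0.76, with a weaker echo at lag 12 (0.60); the remaining lags stay at or below 0.53. The elevated value at lag 1 (0.53), dropping to 0.37 at lag 2, reflects decaying short-term dependence rather than seasonality.
The dominant spike at lag 6 indicates a seasonal period of 6.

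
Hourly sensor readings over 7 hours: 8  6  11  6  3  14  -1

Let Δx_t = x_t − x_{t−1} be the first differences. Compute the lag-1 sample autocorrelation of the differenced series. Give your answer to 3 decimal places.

First differences Δx: -2, 5, -5, -3, 11, -15
Mean of differences = -1.5000
Numerator Σ(Δx_t−Δx̄)(Δx_{t+1}−Δx̄) = -208.2500
Denominator Σ(Δx_t−Δx̄)² = 395.5000
r_1(Δx) = -208.2500 / 395.5000 = -0.527

-0.527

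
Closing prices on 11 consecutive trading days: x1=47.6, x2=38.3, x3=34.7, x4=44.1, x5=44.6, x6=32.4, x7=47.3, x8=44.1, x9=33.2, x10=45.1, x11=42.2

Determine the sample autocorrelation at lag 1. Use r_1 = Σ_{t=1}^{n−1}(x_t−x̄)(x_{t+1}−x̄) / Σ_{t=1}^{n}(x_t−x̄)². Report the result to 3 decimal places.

Mean x̄ = (47.6 + 38.3 + 34.7 + 44.1 + 44.6 + 32.4 + 47.3 + 44.1 + 33.2 + 45.1 + 42.2)/11 = 41.2364
Numerator Σ_{t=1}^{10}(x_t−x̄)(x_{t+1}−x̄) = -124.8568
Denominator Σ(x_t−x̄)² = 314.8455
r_1 = -124.8568 / 314.8455 = -0.397

-0.397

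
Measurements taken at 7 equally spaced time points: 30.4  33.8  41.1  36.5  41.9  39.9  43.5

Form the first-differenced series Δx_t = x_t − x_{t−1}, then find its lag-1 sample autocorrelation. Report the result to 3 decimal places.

First differences Δx: 3.4, 7.3, -4.6, 5.4, -2.0, 3.6
Mean of differences = 2.1833
Numerator Σ(Δx_t−Δx̄)(Δx_{t+1}−Δx̄) = -69.6853
Denominator Σ(Δx_t−Δx̄)² = 103.5283
r_1(Δx) = -69.6853 / 103.5283 = -0.673

-0.673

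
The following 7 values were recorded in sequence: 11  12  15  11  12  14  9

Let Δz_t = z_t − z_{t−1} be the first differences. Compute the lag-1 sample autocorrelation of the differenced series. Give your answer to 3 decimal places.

-0.369

First differences Δz: 1, 3, -4, 1, 2, -5
Mean of differences = -0.3333
Numerator Σ(Δz_t−Δz̄)(Δz_{t+1}−Δz̄) = -20.4444
Denominator Σ(Δz_t−Δz̄)² = 55.3333
r_1(Δz) = -20.4444 / 55.3333 = -0.369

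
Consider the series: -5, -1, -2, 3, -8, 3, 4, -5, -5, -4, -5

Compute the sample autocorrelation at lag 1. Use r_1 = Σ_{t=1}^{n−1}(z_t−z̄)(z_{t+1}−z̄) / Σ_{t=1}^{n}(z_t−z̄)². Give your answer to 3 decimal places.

-0.180

Mean z̄ = (-5 − 1 − 2 + 3 − 8 + 3 + 4 − 5 − 5 − 4 − 5)/11 = -2.2727
Numerator Σ_{t=1}^{10}(z_t−z̄)(z_{t+1}−z̄) = -29.2562
Denominator Σ(z_t−z̄)² = 162.1818
r_1 = -29.2562 / 162.1818 = -0.180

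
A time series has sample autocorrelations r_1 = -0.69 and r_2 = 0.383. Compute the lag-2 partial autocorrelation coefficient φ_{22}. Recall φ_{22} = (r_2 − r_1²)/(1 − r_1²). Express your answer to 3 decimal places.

-0.178

φ_{22} = (r_2 − r_1²) / (1 − r_1²)
r_1² = (-0.69)² = 0.4761
Numerator = 0.383 − 0.4761 = -0.0931; denominator = 1 − 0.4761 = 0.5239
φ_{22} = -0.0931 / 0.5239 = -0.178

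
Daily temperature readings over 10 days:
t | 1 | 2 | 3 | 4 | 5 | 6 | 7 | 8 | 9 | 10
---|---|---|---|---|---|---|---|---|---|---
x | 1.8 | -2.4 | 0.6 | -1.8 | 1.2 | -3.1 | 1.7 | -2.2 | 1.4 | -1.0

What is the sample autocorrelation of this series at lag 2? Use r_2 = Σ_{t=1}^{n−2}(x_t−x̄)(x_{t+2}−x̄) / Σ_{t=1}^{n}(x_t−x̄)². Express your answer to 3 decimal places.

0.714

Mean x̄ = (1.8 − 2.4 + 0.6 − 1.8 + 1.2 − 3.1 + 1.7 − 2.2 + 1.4 − 1.0)/10 = -0.3800
Numerator Σ_{t=1}^{8}(x_t−x̄)(x_{t+2}−x̄) = 23.4832
Denominator Σ(x_t−x̄)² = 32.8960
r_2 = 23.4832 / 32.8960 = 0.714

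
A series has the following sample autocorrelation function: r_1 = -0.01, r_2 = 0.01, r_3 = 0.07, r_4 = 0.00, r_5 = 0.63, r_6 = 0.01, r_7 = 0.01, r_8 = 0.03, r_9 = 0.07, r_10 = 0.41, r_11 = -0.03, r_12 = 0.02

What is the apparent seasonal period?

5

The largest autocorrelation is r_5 = 0.63, with a weaker echo at lag 10 (0.41); the remaining lags stay at or below 0.07.
The dominant spike at lag 5 indicates a seasonal period of 5.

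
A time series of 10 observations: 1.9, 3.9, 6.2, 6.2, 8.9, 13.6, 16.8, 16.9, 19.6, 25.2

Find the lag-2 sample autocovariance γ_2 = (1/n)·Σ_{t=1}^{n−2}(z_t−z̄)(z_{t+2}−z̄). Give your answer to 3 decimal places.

20.810

Mean z̄ = (1.9 + 3.9 + 6.2 + 6.2 + 8.9 + 13.6 + 16.8 + 16.9 + 19.6 + 25.2)/10 = 11.9200
Σ_{t=1}^{8}(z_t−z̄)(z_{t+2}−z̄) = 208.0952
γ_2 = 208.0952 / 10 = 20.810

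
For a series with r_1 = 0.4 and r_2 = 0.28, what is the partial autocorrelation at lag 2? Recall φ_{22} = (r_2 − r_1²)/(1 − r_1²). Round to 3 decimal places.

0.143

φ_{22} = (r_2 − r_1²) / (1 − r_1²)
r_1² = (0.4)² = 0.16
Numerator = 0.28 − 0.1600 = 0.1200; denominator = 1 − 0.1600 = 0.8400
φ_{22} = 0.1200 / 0.8400 = 0.143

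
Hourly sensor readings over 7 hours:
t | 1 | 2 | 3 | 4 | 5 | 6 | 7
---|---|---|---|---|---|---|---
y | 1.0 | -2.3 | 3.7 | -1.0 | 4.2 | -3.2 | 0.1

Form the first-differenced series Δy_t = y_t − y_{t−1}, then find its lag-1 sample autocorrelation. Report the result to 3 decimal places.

First differences Δy: -3.3, 6.0, -4.7, 5.2, -7.4, 3.3
Mean of differences = -0.1500
Numerator Σ(Δy_t−Δȳ)(Δy_{t+1}−Δȳ) = -135.4975
Denominator Σ(Δy_t−Δȳ)² = 161.5350
r_1(Δy) = -135.4975 / 161.5350 = -0.839

-0.839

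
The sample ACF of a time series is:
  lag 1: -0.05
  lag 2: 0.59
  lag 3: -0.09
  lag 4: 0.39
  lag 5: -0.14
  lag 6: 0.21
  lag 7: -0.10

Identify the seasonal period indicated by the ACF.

2

The largest autocorrelation is r_2 = 0.59, with weaker echoes at lags 4 (0.39) and 6 (0.21); the remaining lags stay at or below -0.05.
The dominant spike at lag 2 indicates a seasonal period of 2.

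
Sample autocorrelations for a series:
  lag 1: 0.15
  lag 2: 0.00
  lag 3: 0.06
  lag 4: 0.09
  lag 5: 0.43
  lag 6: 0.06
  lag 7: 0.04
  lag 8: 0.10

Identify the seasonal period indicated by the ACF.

5

The largest autocorrelation is r_5 = 0.43; the remaining lags stay at or below 0.15.
The dominant spike at lag 5 indicates a seasonal period of 5.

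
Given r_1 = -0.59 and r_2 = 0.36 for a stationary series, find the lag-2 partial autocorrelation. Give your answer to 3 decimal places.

0.018

φ_{22} = (r_2 − r_1²) / (1 − r_1²)
r_1² = (-0.59)² = 0.3481
Numerator = 0.36 − 0.3481 = 0.0119; denominator = 1 − 0.3481 = 0.6519
φ_{22} = 0.0119 / 0.6519 = 0.018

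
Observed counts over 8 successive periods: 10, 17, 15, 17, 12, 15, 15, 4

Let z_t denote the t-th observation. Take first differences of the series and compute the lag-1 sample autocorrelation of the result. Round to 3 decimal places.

First differences Δz: 7, -2, 2, -5, 3, 0, -11
Mean of differences = -0.8571
Numerator Σ(Δz_t−Δz̄)(Δz_{t+1}−Δz̄) = -45.4490
Denominator Σ(Δz_t−Δz̄)² = 206.8571
r_1(Δz) = -45.4490 / 206.8571 = -0.220

-0.220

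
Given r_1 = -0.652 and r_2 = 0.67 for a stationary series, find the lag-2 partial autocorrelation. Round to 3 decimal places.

φ_{22} = (r_2 − r_1²) / (1 − r_1²)
r_1² = (-0.652)² = 0.425104
Numerator = 0.67 − 0.4251 = 0.2449; denominator = 1 − 0.4251 = 0.5749
φ_{22} = 0.2449 / 0.5749 = 0.426

0.426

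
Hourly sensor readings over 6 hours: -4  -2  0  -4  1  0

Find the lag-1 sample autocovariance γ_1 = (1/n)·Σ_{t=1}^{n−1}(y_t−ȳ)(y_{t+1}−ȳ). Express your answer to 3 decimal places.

Mean ȳ = (-4 − 2 + 0 − 4 + 1 + 0)/6 = -1.5000
Σ_{t=1}^{5}(y_t−ȳ)(y_{t+1}−ȳ) = -5.7500
γ_1 = -5.7500 / 6 = -0.958

-0.958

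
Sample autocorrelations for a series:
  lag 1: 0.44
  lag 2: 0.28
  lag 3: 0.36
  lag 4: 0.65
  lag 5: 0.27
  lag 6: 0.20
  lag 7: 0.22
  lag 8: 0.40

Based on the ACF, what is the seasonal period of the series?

4

The largest autocorrelation is r_4 = 0.65; the remaining lags stay at or below 0.44. The elevated value at lag 1 (0.44), dropping to 0.28 at lag 2, reflects decaying short-term dependence rather than seasonality.
The dominant spike at lag 4 indicates a seasonal period of 4.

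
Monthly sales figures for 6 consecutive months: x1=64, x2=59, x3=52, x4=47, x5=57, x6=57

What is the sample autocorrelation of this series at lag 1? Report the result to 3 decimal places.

Mean x̄ = (64 + 59 + 52 + 47 + 57 + 57)/6 = 56.0000
Deviations from mean: 8.0000, 3.0000, -4.0000, -9.0000, 1.0000, 1.0000
Σ(x_t−x̄)(x_{t+1}−x̄) = (24.0000) + (-12.0000) + (36.0000) + (-9.0000) + (1.0000) = 40.0000
Denominator Σ(x_t−x̄)² = 172.0000
r_1 = 40.0000 / 172.0000 = 0.233

0.233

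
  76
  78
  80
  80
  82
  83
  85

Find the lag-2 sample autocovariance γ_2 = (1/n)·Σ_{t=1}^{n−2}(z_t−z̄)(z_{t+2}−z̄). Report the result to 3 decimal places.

Mean z̄ = (76 + 78 + 80 + 80 + 82 + 83 + 85)/7 = 80.5714
Deviations: -4.5714, -2.5714, -0.5714, -0.5714, 1.4286, 2.4286, 4.4286
Σ_{t=1}^{5}(z_t−z̄)(z_{t+2}−z̄) = 8.2041
γ_2 = 8.2041 / 7 = 1.172

1.172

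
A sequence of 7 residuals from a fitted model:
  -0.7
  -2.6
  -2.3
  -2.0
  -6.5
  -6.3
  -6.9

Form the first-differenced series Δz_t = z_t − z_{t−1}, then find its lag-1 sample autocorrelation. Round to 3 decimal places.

First differences Δz: -1.9, 0.3, 0.3, -4.5, 0.2, -0.6
Mean of differences = -1.0333
Numerator Σ(Δz_t−Δz̄)(Δz_{t+1}−Δz̄) = -7.7411
Denominator Σ(Δz_t−Δz̄)² = 18.0333
r_1(Δz) = -7.7411 / 18.0333 = -0.429

-0.429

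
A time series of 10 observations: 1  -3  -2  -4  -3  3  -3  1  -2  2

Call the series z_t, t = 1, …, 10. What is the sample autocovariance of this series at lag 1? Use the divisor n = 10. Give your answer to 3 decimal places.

Mean z̄ = (1 − 3 − 2 − 4 − 3 + 3 − 3 + 1 − 2 + 2)/10 = -1.0000
Σ_{t=1}^{9}(z_t−z̄)(z_{t+1}−z̄) = -18.0000
γ_1 = -18.0000 / 10 = -1.800

-1.800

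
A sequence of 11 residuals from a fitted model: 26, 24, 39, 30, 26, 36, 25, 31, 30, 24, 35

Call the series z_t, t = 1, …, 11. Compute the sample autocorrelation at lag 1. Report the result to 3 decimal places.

-0.447

Mean z̄ = (26 + 24 + 39 + 30 + 26 + 36 + 25 + 31 + 30 + 24 + 35)/11 = 29.6364
Numerator Σ_{t=1}^{10}(z_t−z̄)(z_{t+1}−z̄) = -120.9504
Denominator Σ(z_t−z̄)² = 270.5455
r_1 = -120.9504 / 270.5455 = -0.447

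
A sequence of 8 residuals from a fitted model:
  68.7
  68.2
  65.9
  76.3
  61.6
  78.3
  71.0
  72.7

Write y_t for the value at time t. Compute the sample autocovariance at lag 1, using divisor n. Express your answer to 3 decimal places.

-16.038

Mean ȳ = (68.7 + 68.2 + 65.9 + 76.3 + 61.6 + 78.3 + 71.0 + 72.7)/8 = 70.3375
Σ_{t=1}^{7}(y_t−ȳ)(y_{t+1}−ȳ) = -128.3027
γ_1 = -128.3027 / 8 = -16.038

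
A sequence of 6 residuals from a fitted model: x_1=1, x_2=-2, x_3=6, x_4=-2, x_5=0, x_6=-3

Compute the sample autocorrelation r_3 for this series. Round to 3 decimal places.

Mean x̄ = (1 − 2 + 6 − 2 + 0 − 3)/6 = 0.0000
Σ(x_t−x̄)(x_{t+3}−x̄) = (-2.0000) + (0.0000) + (-18.0000) = -20.0000
Denominator Σ(x_t−x̄)² = 54.0000
r_3 = -20.0000 / 54.0000 = -0.370

-0.370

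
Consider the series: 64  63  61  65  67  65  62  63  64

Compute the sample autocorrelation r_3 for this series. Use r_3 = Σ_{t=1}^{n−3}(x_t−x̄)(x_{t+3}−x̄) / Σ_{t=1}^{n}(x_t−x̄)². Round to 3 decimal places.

Mean x̄ = (64 + 63 + 61 + 65 + 67 + 65 + 62 + 63 + 64)/9 = 63.7778
Numerator Σ_{t=1}^{6}(x_t−x̄)(x_{t+3}−x̄) = -10.0370
Denominator Σ(x_t−x̄)² = 25.5556
r_3 = -10.0370 / 25.5556 = -0.393

-0.393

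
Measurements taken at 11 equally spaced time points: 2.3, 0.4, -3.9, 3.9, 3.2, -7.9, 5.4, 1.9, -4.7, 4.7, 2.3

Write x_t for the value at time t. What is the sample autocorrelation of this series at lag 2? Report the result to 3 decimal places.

Mean x̄ = (2.3 + 0.4 − 3.9 + 3.9 + 3.2 − 7.9 + 5.4 + 1.9 − 4.7 + 4.7 + 2.3)/11 = 0.6909
Numerator Σ_{t=1}^{9}(x_t−x̄)(x_{t+2}−x̄) = -75.1938
Denominator Σ(x_t−x̄)² = 185.5091
r_2 = -75.1938 / 185.5091 = -0.405

-0.405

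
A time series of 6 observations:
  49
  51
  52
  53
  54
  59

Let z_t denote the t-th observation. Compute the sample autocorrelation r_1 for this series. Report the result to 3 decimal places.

0.276

Mean z̄ = (49 + 51 + 52 + 53 + 54 + 59)/6 = 53.0000
Deviations from mean: -4.0000, -2.0000, -1.0000, 0.0000, 1.0000, 6.0000
Σ(z_t−z̄)(z_{t+1}−z̄) = (8.0000) + (2.0000) + (0.0000) + (0.0000) + (6.0000) = 16.0000
Denominator Σ(z_t−z̄)² = 58.0000
r_1 = 16.0000 / 58.0000 = 0.276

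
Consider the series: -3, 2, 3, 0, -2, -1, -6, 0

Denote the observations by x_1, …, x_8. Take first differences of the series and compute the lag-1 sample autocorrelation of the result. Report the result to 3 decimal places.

-0.258

First differences Δx: 5, 1, -3, -2, 1, -5, 6
Mean of differences = 0.4286
Numerator Σ(Δx_t−Δx̄)(Δx_{t+1}−Δx̄) = -25.7551
Denominator Σ(Δx_t−Δx̄)² = 99.7143
r_1(Δx) = -25.7551 / 99.7143 = -0.258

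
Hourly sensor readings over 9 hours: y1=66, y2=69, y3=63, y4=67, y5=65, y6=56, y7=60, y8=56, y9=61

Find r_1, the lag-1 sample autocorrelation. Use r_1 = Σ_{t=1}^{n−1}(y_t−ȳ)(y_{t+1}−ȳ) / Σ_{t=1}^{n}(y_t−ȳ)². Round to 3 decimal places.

Mean ȳ = (66 + 69 + 63 + 67 + 65 + 56 + 60 + 56 + 61)/9 = 62.5556
Numerator Σ_{t=1}^{8}(y_t−ȳ)(y_{t+1}−ȳ) = 65.5802
Denominator Σ(y_t−ȳ)² = 174.2222
r_1 = 65.5802 / 174.2222 = 0.376

0.376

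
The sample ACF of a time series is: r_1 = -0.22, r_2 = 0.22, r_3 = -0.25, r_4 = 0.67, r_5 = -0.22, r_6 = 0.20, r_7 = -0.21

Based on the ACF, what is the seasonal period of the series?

The largest autocorrelation is r_4 = 0.67; the remaining lags stay at or below 0.22.
The dominant spike at lag 4 indicates a seasonal period of 4.

4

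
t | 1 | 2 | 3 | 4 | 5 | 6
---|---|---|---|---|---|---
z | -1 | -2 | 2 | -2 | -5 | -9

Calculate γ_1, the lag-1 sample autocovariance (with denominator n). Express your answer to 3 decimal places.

Mean z̄ = (-1 − 2 + 2 − 2 − 5 − 9)/6 = -2.8333
Deviations: 1.8333, 0.8333, 4.8333, 0.8333, -2.1667, -6.1667
Σ_{t=1}^{5}(z_t−z̄)(z_{t+1}−z̄) = 21.1389
γ_1 = 21.1389 / 6 = 3.523

3.523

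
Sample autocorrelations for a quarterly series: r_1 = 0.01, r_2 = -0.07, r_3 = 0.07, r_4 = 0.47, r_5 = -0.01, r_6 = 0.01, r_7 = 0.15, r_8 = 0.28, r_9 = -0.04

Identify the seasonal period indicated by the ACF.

The largest autocorrelation is r_4 = 0.47, with a weaker echo at lag 8 (0.28); the remaining lags stay at or below 0.15.
The dominant spike at lag 4 indicates a seasonal period of 4.

4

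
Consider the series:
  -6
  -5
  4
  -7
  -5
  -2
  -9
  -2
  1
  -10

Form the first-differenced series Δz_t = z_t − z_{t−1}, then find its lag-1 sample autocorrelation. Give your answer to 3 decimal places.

-0.420

First differences Δz: 1, 9, -11, 2, 3, -7, 7, 3, -11
Mean of differences = -0.4444
Numerator Σ(Δz_t−Δz̄)(Δz_{t+1}−Δz̄) = -185.5309
Denominator Σ(Δz_t−Δz̄)² = 442.2222
r_1(Δz) = -185.5309 / 442.2222 = -0.420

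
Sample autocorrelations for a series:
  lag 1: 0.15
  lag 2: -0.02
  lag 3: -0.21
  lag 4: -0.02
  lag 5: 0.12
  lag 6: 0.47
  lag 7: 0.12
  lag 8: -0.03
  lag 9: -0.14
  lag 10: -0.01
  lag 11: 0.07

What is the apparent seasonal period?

The largest autocorrelation is r_6 = 0.47; the remaining lags stay at or below 0.15.
The dominant spike at lag 6 indicates a seasonal period of 6.

6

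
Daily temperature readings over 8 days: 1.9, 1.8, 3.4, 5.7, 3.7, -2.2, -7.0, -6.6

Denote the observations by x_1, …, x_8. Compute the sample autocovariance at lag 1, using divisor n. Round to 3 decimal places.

Mean x̄ = (1.9 + 1.8 + 3.4 + 5.7 + 3.7 − 2.2 − 7.0 − 6.6)/8 = 0.0875
Deviations: 1.8125, 1.7125, 3.3125, 5.6125, 3.6125, -2.2875, -7.0875, -6.6875
Σ_{t=1}^{7}(x_t−x̄)(x_{t+1}−x̄) = 102.9898
γ_1 = 102.9898 / 8 = 12.874

12.874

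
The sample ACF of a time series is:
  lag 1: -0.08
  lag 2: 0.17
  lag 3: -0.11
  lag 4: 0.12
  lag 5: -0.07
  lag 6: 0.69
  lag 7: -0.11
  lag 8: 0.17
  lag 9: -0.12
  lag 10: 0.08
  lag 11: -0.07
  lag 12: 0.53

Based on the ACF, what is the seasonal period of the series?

The largest autocorrelation is r_6 = 0.69, with a weaker echo at lag 12 (0.53); the remaining lags stay at or below 0.17.
The dominant spike at lag 6 indicates a seasonal period of 6.

6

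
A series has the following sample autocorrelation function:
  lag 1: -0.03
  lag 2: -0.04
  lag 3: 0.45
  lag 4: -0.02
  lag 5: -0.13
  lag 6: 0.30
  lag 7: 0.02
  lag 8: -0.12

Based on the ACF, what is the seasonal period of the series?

3

The largest autocorrelation is r_3 = 0.45, with a weaker echo at lag 6 (0.30); the remaining lags stay at or below 0.02.
The dominant spike at lag 3 indicates a seasonal period of 3.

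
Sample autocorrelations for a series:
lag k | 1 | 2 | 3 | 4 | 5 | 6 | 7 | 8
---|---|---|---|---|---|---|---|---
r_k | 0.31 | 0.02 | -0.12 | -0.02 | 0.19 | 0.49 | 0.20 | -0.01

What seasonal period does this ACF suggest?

The largest autocorrelation is r_6 = 0.49; the remaining lags stay at or below 0.31. The elevated value at lag 1 (0.31), dropping to 0.02 at lag 2, reflects decaying short-term dependence rather than seasonality.
The dominant spike at lag 6 indicates a seasonal period of 6.

6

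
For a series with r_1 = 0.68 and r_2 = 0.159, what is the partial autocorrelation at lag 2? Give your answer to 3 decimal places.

φ_{22} = (r_2 − r_1²) / (1 − r_1²)
r_1² = (0.68)² = 0.4624
Numerator = 0.159 − 0.4624 = -0.3034; denominator = 1 − 0.4624 = 0.5376
φ_{22} = -0.3034 / 0.5376 = -0.564

-0.564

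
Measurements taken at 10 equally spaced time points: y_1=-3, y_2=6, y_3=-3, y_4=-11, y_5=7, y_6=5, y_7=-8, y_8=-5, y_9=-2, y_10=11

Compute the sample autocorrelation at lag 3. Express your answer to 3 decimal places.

Mean ȳ = (-3 + 6 − 3 − 11 + 7 + 5 − 8 − 5 − 2 + 11)/10 = -0.3000
Numerator Σ_{t=1}^{7}(y_t−ȳ)(y_{t+3}−ȳ) = 12.6300
Denominator Σ(y_t−ȳ)² = 462.1000
r_3 = 12.6300 / 462.1000 = 0.027

0.027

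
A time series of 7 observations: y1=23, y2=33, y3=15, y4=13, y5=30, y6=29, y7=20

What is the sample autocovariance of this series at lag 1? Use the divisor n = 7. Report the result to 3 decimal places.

-6.787

Mean ȳ = (23 + 33 + 15 + 13 + 30 + 29 + 20)/7 = 23.2857
Σ_{t=1}^{6}(y_t−ȳ)(y_{t+1}−ȳ) = -47.5102
γ_1 = -47.5102 / 7 = -6.787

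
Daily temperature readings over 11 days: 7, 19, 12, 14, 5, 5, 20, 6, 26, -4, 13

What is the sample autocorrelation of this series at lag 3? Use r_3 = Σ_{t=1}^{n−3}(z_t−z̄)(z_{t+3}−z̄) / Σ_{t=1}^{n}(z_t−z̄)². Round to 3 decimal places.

-0.337

Mean z̄ = (7 + 19 + 12 + 14 + 5 + 5 + 20 + 6 + 26 − 4 + 13)/11 = 11.1818
Numerator Σ_{t=1}^{8}(z_t−z̄)(z_{t+3}−z̄) = -243.1901
Denominator Σ(z_t−z̄)² = 721.6364
r_3 = -243.1901 / 721.6364 = -0.337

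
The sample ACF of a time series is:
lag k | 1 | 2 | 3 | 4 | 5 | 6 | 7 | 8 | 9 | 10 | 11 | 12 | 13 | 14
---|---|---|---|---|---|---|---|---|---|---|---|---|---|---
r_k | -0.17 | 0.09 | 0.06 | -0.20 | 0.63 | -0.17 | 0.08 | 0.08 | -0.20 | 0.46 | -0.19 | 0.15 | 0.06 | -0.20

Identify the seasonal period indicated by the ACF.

The largest autocorrelation is r_5 = 0.63, with a weaker echo at lag 10 (0.46); the remaining lags stay at or below 0.15.
The dominant spike at lag 5 indicates a seasonal period of 5.

5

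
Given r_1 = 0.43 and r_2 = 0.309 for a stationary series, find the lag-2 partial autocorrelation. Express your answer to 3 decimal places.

0.152

φ_{22} = (r_2 − r_1²) / (1 − r_1²)
r_1² = (0.43)² = 0.1849
Numerator = 0.309 − 0.1849 = 0.1241; denominator = 1 − 0.1849 = 0.8151
φ_{22} = 0.1241 / 0.8151 = 0.152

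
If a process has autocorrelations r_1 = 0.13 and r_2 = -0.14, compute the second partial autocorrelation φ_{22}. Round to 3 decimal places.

-0.160

φ_{22} = (r_2 − r_1²) / (1 − r_1²)
r_1² = (0.13)² = 0.0169
Numerator = -0.14 − 0.0169 = -0.1569; denominator = 1 − 0.0169 = 0.9831
φ_{22} = -0.1569 / 0.9831 = -0.160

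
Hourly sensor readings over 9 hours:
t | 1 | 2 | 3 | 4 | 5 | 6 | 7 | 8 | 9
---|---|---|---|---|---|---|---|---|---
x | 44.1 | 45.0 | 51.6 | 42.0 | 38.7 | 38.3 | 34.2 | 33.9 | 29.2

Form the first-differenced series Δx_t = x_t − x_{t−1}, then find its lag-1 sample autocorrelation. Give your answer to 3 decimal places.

First differences Δx: 0.9, 6.6, -9.6, -3.3, -0.4, -4.1, -0.3, -4.7
Mean of differences = -1.8625
Numerator Σ(Δx_t−Δx̄)(Δx_{t+1}−Δx̄) = -44.2827
Denominator Σ(Δx_t−Δx̄)² = 158.8188
r_1(Δx) = -44.2827 / 158.8188 = -0.279

-0.279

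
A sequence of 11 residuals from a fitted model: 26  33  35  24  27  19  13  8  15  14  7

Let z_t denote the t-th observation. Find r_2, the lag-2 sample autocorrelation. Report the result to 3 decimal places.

Mean z̄ = (26 + 33 + 35 + 24 + 27 + 19 + 13 + 8 + 15 + 14 + 7)/11 = 20.0909
Numerator Σ_{t=1}^{9}(z_t−z̄)(z_{t+2}−z̄) = 377.8926
Denominator Σ(z_t−z̄)² = 918.9091
r_2 = 377.8926 / 918.9091 = 0.411

0.411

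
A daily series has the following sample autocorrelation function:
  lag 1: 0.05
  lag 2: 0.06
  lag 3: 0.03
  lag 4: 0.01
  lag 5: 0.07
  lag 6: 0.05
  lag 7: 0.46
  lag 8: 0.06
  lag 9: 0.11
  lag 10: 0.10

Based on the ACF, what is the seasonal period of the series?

The largest autocorrelation is r_7 = 0.46; the remaining lags stay at or below 0.11.
The dominant spike at lag 7 indicates a seasonal period of 7.

7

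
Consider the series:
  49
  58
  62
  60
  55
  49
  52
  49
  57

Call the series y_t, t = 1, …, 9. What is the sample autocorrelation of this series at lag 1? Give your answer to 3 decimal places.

Mean ȳ = (49 + 58 + 62 + 60 + 55 + 49 + 52 + 49 + 57)/9 = 54.5556
Numerator Σ_{t=1}^{8}(y_t−ȳ)(y_{t+1}−ȳ) = 61.8025
Denominator Σ(y_t−ȳ)² = 202.2222
r_1 = 61.8025 / 202.2222 = 0.306

0.306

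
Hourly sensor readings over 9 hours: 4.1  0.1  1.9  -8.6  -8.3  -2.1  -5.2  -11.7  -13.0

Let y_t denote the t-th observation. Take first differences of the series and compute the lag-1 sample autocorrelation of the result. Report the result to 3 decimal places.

First differences Δy: -4.0, 1.8, -10.5, 0.3, 6.2, -3.1, -6.5, -1.3
Mean of differences = -2.1375
Numerator Σ(Δy_t−Δȳ)(Δy_{t+1}−Δȳ) = -47.8014
Denominator Σ(Δy_t−Δȳ)² = 185.0188
r_1(Δy) = -47.8014 / 185.0188 = -0.258

-0.258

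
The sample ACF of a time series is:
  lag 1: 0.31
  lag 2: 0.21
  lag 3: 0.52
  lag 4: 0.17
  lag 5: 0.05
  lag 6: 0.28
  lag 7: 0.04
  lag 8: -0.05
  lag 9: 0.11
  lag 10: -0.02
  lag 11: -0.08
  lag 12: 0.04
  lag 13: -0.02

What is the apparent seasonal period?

The largest autocorrelation is r_3 = 0.52; the remaining lags stay at or below 0.31. The elevated value at lag 1 (0.31), dropping to 0.21 at lag 2, reflects decaying short-term dependence rather than seasonality.
The dominant spike at lag 3 indicates a seasonal period of 3.

3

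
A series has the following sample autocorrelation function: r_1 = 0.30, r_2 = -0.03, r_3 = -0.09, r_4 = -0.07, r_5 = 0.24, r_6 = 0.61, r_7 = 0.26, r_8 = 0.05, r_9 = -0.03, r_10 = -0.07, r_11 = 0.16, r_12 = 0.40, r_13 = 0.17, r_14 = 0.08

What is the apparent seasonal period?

6

The largest autocorrelation is r_6 = 0.61, with a weaker echo at lag 12 (0.40); the remaining lags stay at or below 0.30.
The dominant spike at lag 6 indicates a seasonal period of 6.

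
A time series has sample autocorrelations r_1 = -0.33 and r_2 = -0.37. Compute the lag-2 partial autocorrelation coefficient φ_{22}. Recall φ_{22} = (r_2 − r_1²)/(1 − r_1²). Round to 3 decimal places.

φ_{22} = (r_2 − r_1²) / (1 − r_1²)
r_1² = (-0.33)² = 0.1089
Numerator = -0.37 − 0.1089 = -0.4789; denominator = 1 − 0.1089 = 0.8911
φ_{22} = -0.4789 / 0.8911 = -0.537

-0.537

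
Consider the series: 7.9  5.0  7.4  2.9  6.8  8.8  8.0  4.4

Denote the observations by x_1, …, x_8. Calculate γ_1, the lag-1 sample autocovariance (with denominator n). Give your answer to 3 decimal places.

Mean x̄ = (7.9 + 5.0 + 7.4 + 2.9 + 6.8 + 8.8 + 8.0 + 4.4)/8 = 6.4000
Deviations: 1.5000, -1.4000, 1.0000, -3.5000, 0.4000, 2.4000, 1.6000, -2.0000
Σ_{t=1}^{7}(x_t−x̄)(x_{t+1}−x̄) = -6.8000
γ_1 = -6.8000 / 8 = -0.850

-0.850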